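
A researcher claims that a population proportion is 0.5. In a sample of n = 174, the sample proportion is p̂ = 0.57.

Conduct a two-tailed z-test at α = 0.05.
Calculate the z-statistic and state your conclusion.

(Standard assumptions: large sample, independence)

Answer: z = 1.8467, fail to reject H₀

Derivation:
H₀: p = 0.5, H₁: p ≠ 0.5
Standard error: SE = √(p₀(1-p₀)/n) = √(0.5×0.5/174) = 0.037905
z-statistic: z = (p̂ - p₀)/SE = (0.57 - 0.5)/0.037905 = 1.8467
Critical value: z_0.025 = ±1.960
p-value = 0.0648
Decision: fail to reject H₀ at α = 0.05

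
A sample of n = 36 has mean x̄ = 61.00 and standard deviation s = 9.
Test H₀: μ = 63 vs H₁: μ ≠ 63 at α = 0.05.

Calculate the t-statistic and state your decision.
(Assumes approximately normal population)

Answer: t = -1.3333, fail to reject H₀

Derivation:
df = n - 1 = 35
SE = s/√n = 9/√36 = 1.5000
t = (x̄ - μ₀)/SE = (61.00 - 63)/1.5000 = -1.3333
Critical value: t_{0.025,35} = ±2.030
p-value ≈ 0.1910
Decision: fail to reject H₀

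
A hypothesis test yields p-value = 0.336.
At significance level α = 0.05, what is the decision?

Answer: fail to reject H₀

Derivation:
Compare p-value to α:
0.336 ≥ 0.05
Decision: fail to reject H₀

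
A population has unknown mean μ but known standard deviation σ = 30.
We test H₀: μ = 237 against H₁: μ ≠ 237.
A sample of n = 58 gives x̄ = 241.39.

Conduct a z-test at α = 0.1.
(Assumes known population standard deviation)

Answer: z = 1.1144, fail to reject H₀

Derivation:
Standard error: SE = σ/√n = 30/√58 = 3.9392
z-statistic: z = (x̄ - μ₀)/SE = (241.39 - 237)/3.9392 = 1.1144
Critical value: ±1.645
p-value = 0.2651
Decision: fail to reject H₀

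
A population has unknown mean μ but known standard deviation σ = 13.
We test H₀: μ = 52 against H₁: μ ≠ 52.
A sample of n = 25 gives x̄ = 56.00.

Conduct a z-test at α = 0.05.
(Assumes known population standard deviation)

Standard error: SE = σ/√n = 13/√25 = 2.6000
z-statistic: z = (x̄ - μ₀)/SE = (56.00 - 52)/2.6000 = 1.5385
Critical value: ±1.960
p-value = 0.1239
Decision: fail to reject H₀

Answer: z = 1.5385, fail to reject H₀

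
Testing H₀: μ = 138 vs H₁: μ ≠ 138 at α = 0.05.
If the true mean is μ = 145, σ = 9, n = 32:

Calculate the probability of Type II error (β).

Answer: β ≈ 0.0073

Derivation:
SE = σ/√n = 9/√32 = 1.5910
Critical values: μ₀ ± z_0.025×SE = 138 ± 1.960×1.5910
Acceptance region: (134.8816, 141.1184)
Under H₁ (μ = 145): z_high = (141.1184 - 145)/1.5910 = -2.4397, z_low = (134.8816 - 145)/1.5910 = -6.3598
β = P(not reject | H₁) = Φ(-2.4397) - Φ(-6.3598) ≈ 0.0073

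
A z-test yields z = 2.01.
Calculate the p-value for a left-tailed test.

Answer: p-value ≈ 0.9778

Derivation:
For z = 2.01:
p = P(Z < 2.01) = Φ(2.01) = 0.9778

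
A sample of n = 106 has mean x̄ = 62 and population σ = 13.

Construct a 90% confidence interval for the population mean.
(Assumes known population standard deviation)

Answer: (59.9229, 64.0771)

Derivation:
Confidence level: 90%, α = 0.1
z_0.05 = 1.645
SE = σ/√n = 13/√106 = 1.2627
Margin of error = 1.645 × 1.2627 = 2.0771
CI: x̄ ± margin = 62 ± 2.0771
CI: (59.9229, 64.0771)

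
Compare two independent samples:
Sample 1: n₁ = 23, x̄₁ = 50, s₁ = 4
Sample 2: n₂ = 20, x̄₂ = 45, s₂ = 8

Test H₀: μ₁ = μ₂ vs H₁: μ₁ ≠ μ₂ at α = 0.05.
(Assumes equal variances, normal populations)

Pooled variance: s²_p = [22×4² + 19×8²]/(41) = 38.2439
s_p = 6.1842
SE = s_p×√(1/n₁ + 1/n₂) = 6.1842×√(1/23 + 1/20) = 1.8908
t = (x̄₁ - x̄₂)/SE = (50 - 45)/1.8908 = 2.6444
df = 41, t-critical = ±2.020
Decision: reject H₀

Answer: t = 2.6444, reject H₀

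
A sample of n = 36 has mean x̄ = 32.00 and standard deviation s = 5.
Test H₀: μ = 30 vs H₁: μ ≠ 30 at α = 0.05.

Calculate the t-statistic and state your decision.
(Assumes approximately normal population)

Answer: t = 2.4001, reject H₀

Derivation:
df = n - 1 = 35
SE = s/√n = 5/√36 = 0.8333
t = (x̄ - μ₀)/SE = (32.00 - 30)/0.8333 = 2.4001
Critical value: t_{0.025,35} = ±2.030
p-value ≈ 0.0218
Decision: reject H₀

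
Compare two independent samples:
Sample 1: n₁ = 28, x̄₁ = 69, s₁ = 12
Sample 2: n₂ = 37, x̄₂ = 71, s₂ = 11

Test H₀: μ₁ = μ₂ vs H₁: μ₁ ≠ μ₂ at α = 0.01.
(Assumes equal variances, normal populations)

Pooled variance: s²_p = [27×12² + 36×11²]/(63) = 130.8571
s_p = 11.4393
SE = s_p×√(1/n₁ + 1/n₂) = 11.4393×√(1/28 + 1/37) = 2.8653
t = (x̄₁ - x̄₂)/SE = (69 - 71)/2.8653 = -0.6980
df = 63, t-critical = ±2.656
Decision: fail to reject H₀

Answer: t = -0.6980, fail to reject H₀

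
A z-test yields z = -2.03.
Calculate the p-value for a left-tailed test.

Answer: p-value ≈ 0.0212

Derivation:
For z = -2.03:
p = P(Z < -2.03) = Φ(-2.03) = 0.0212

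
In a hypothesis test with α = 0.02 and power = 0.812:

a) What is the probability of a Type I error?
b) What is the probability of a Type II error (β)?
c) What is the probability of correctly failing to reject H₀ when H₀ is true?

Answer: a) 0.02, b) 0.188, c) 0.98

Derivation:
a) Type I error probability = α = 0.02
b) Power = P(reject H₀ | H₁ true) = 1 - β = 0.812, so Type II error probability = β = 1 - Power = 0.188
c) P(fail to reject H₀ | H₀ true) = 1 - α = 0.98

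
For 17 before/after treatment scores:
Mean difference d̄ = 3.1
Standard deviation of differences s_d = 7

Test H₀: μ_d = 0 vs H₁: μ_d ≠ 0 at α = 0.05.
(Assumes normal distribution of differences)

Answer: t = 1.8260, fail to reject H₀

Derivation:
df = n - 1 = 16
SE = s_d/√n = 7/√17 = 1.6977
t = d̄/SE = 3.1/1.6977 = 1.8260
Critical value: t_{0.025,16} = ±2.120
p-value ≈ 0.0866
Decision: fail to reject H₀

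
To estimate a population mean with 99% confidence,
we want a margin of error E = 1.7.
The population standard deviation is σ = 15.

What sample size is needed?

z_0.005 = 2.576
n = (z×σ/E)² = (2.576×15/1.7)²
n = 516.6262
Round up: n = 517

Answer: n = 517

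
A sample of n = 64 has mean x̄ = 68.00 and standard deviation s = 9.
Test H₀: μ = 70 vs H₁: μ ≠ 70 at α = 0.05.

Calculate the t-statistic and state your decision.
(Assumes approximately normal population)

df = n - 1 = 63
SE = s/√n = 9/√64 = 1.1250
t = (x̄ - μ₀)/SE = (68.00 - 70)/1.1250 = -1.7778
Critical value: t_{0.025,63} = ±1.998
p-value ≈ 0.0803
Decision: fail to reject H₀

Answer: t = -1.7778, fail to reject H₀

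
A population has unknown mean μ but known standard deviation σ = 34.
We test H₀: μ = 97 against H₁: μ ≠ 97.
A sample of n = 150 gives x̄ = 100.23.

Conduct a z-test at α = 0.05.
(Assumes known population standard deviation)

Answer: z = 1.1635, fail to reject H₀

Derivation:
Standard error: SE = σ/√n = 34/√150 = 2.7761
z-statistic: z = (x̄ - μ₀)/SE = (100.23 - 97)/2.7761 = 1.1635
Critical value: ±1.960
p-value = 0.2446
Decision: fail to reject H₀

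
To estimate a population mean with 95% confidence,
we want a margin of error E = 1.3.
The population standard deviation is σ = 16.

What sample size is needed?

Answer: n = 582

Derivation:
z_0.025 = 1.960
n = (z×σ/E)² = (1.960×16/1.3)²
n = 581.9228
Round up: n = 582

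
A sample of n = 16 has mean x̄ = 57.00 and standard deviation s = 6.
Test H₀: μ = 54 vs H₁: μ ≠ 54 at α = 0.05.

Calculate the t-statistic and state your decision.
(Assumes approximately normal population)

df = n - 1 = 15
SE = s/√n = 6/√16 = 1.5000
t = (x̄ - μ₀)/SE = (57.00 - 54)/1.5000 = 2.0000
Critical value: t_{0.025,15} = ±2.131
p-value ≈ 0.0639
Decision: fail to reject H₀

Answer: t = 2.0000, fail to reject H₀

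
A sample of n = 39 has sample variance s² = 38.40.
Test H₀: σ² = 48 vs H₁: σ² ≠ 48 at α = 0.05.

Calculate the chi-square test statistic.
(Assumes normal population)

Answer: χ² = 30.4000, fail to reject H₀

Derivation:
df = n - 1 = 38
χ² = (n-1)s²/σ₀² = 38×38.40/48 = 30.4000
Critical values: χ²_{0.975,38} = 22.878, χ²_{0.025,38} = 56.896
Rejection region: χ² < 22.878 or χ² > 56.896
Decision: fail to reject H₀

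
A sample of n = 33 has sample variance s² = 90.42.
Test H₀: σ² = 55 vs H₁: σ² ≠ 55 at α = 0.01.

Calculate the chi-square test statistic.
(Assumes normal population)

Answer: χ² = 52.6080, fail to reject H₀

Derivation:
df = n - 1 = 32
χ² = (n-1)s²/σ₀² = 32×90.42/55 = 52.6080
Critical values: χ²_{0.995,32} = 15.134, χ²_{0.005,32} = 56.328
Rejection region: χ² < 15.134 or χ² > 56.328
Decision: fail to reject H₀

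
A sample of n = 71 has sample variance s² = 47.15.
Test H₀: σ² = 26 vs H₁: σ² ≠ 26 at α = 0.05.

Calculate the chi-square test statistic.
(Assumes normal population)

df = n - 1 = 70
χ² = (n-1)s²/σ₀² = 70×47.15/26 = 126.9423
Critical values: χ²_{0.975,70} = 48.758, χ²_{0.025,70} = 95.023
Rejection region: χ² < 48.758 or χ² > 95.023
Decision: reject H₀

Answer: χ² = 126.9423, reject H₀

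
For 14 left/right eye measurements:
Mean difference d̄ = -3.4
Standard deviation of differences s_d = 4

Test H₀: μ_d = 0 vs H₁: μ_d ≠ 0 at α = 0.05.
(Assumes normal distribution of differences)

Answer: t = -3.1805, reject H₀

Derivation:
df = n - 1 = 13
SE = s_d/√n = 4/√14 = 1.0690
t = d̄/SE = -3.4/1.0690 = -3.1805
Critical value: t_{0.025,13} = ±2.160
p-value ≈ 0.0072
Decision: reject H₀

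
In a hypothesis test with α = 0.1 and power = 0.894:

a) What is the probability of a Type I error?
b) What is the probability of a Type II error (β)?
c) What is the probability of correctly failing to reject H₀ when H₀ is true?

a) Type I error probability = α = 0.1
b) Power = P(reject H₀ | H₁ true) = 1 - β = 0.894, so Type II error probability = β = 1 - Power = 0.106
c) P(fail to reject H₀ | H₀ true) = 1 - α = 0.9

Answer: a) 0.1, b) 0.106, c) 0.9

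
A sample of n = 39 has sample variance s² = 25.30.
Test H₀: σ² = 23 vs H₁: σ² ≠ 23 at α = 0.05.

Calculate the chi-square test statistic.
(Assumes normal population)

df = n - 1 = 38
χ² = (n-1)s²/σ₀² = 38×25.30/23 = 41.8000
Critical values: χ²_{0.975,38} = 22.878, χ²_{0.025,38} = 56.896
Rejection region: χ² < 22.878 or χ² > 56.896
Decision: fail to reject H₀

Answer: χ² = 41.8000, fail to reject H₀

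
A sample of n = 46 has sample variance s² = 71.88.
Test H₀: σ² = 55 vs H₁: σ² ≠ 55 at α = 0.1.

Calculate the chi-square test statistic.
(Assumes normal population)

df = n - 1 = 45
χ² = (n-1)s²/σ₀² = 45×71.88/55 = 58.8109
Critical values: χ²_{0.95,45} = 30.612, χ²_{0.05,45} = 61.656
Rejection region: χ² < 30.612 or χ² > 61.656
Decision: fail to reject H₀

Answer: χ² = 58.8109, fail to reject H₀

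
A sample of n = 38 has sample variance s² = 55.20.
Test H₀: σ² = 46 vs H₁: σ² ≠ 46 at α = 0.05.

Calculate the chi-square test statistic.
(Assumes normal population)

df = n - 1 = 37
χ² = (n-1)s²/σ₀² = 37×55.20/46 = 44.4000
Critical values: χ²_{0.975,37} = 22.106, χ²_{0.025,37} = 55.668
Rejection region: χ² < 22.106 or χ² > 55.668
Decision: fail to reject H₀

Answer: χ² = 44.4000, fail to reject H₀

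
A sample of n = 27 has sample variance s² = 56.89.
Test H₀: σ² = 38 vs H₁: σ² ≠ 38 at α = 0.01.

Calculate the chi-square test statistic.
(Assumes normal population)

df = n - 1 = 26
χ² = (n-1)s²/σ₀² = 26×56.89/38 = 38.9247
Critical values: χ²_{0.995,26} = 11.160, χ²_{0.005,26} = 48.290
Rejection region: χ² < 11.160 or χ² > 48.290
Decision: fail to reject H₀

Answer: χ² = 38.9247, fail to reject H₀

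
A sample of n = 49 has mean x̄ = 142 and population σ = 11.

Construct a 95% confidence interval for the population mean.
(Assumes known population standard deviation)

Answer: (138.9201, 145.0799)

Derivation:
Confidence level: 95%, α = 0.05
z_0.025 = 1.960
SE = σ/√n = 11/√49 = 1.5714
Margin of error = 1.960 × 1.5714 = 3.0799
CI: x̄ ± margin = 142 ± 3.0799
CI: (138.9201, 145.0799)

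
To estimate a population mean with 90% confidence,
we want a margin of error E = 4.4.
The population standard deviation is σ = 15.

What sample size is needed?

z_0.05 = 1.645
n = (z×σ/E)² = (1.645×15/4.4)²
n = 31.4492
Round up: n = 32

Answer: n = 32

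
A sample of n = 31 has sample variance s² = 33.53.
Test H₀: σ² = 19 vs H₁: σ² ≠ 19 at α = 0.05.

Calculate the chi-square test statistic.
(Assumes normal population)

Answer: χ² = 52.9421, reject H₀

Derivation:
df = n - 1 = 30
χ² = (n-1)s²/σ₀² = 30×33.53/19 = 52.9421
Critical values: χ²_{0.975,30} = 16.791, χ²_{0.025,30} = 46.979
Rejection region: χ² < 16.791 or χ² > 46.979
Decision: reject H₀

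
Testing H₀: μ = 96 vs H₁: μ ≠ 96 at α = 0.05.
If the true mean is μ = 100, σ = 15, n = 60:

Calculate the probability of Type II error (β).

SE = σ/√n = 15/√60 = 1.9365
Critical values: μ₀ ± z_0.025×SE = 96 ± 1.960×1.9365
Acceptance region: (92.2045, 99.7955)
Under H₁ (μ = 100): z_high = (99.7955 - 100)/1.9365 = -0.1056, z_low = (92.2045 - 100)/1.9365 = -4.0256
β = P(not reject | H₁) = Φ(-0.1056) - Φ(-4.0256) ≈ 0.4579

Answer: β ≈ 0.4579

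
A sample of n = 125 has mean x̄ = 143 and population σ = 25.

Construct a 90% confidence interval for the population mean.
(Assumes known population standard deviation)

Confidence level: 90%, α = 0.1
z_0.05 = 1.645
SE = σ/√n = 25/√125 = 2.2361
Margin of error = 1.645 × 2.2361 = 3.6784
CI: x̄ ± margin = 143 ± 3.6784
CI: (139.3216, 146.6784)

Answer: (139.3216, 146.6784)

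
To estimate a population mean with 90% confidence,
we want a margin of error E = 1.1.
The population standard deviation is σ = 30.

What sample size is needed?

z_0.05 = 1.645
n = (z×σ/E)² = (1.645×30/1.1)²
n = 2012.7459
Round up: n = 2013

Answer: n = 2013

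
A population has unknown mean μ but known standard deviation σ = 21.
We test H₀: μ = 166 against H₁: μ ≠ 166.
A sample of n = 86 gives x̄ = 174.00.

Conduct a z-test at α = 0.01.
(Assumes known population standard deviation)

Answer: z = 3.5328, reject H₀

Derivation:
Standard error: SE = σ/√n = 21/√86 = 2.2645
z-statistic: z = (x̄ - μ₀)/SE = (174.00 - 166)/2.2645 = 3.5328
Critical value: ±2.576
p-value = 0.0004
Decision: reject H₀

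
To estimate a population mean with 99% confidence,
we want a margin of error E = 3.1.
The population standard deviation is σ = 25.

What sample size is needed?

z_0.005 = 2.576
n = (z×σ/E)² = (2.576×25/3.1)²
n = 431.5671
Round up: n = 432

Answer: n = 432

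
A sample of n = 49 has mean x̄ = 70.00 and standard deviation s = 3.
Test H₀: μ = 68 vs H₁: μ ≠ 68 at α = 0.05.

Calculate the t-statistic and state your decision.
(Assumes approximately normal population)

df = n - 1 = 48
SE = s/√n = 3/√49 = 0.4286
t = (x̄ - μ₀)/SE = (70.00 - 68)/0.4286 = 4.6664
Critical value: t_{0.025,48} = ±2.011
p-value < 0.0001
Decision: reject H₀

Answer: t = 4.6664, reject H₀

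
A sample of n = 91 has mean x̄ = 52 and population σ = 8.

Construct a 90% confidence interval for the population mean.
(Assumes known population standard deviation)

Confidence level: 90%, α = 0.1
z_0.05 = 1.645
SE = σ/√n = 8/√91 = 0.8386
Margin of error = 1.645 × 0.8386 = 1.3795
CI: x̄ ± margin = 52 ± 1.3795
CI: (50.6205, 53.3795)

Answer: (50.6205, 53.3795)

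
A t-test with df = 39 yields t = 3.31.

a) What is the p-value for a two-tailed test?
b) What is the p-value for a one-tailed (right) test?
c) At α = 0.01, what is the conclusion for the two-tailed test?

Answer: a) 0.0020, b) 0.0010, c) reject H₀

Derivation:
Using t-distribution with df = 39:
a) Two-tailed: p = 2×P(T > 3.31) = 0.0020
b) One-tailed: p = P(T > 3.31) = 0.0010
c) 0.0020 < 0.01, reject H₀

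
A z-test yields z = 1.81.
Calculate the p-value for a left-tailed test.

For z = 1.81:
p = P(Z < 1.81) = Φ(1.81) = 0.9649

Answer: p-value ≈ 0.9649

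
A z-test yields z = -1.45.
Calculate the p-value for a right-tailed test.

Answer: p-value ≈ 0.9265

Derivation:
For z = -1.45:
p = P(Z > -1.45) = 1 - Φ(-1.45) = 0.9265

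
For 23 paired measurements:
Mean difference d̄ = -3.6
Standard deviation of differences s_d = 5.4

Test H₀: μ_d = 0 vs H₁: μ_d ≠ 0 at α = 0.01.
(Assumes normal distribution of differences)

df = n - 1 = 22
SE = s_d/√n = 5.4/√23 = 1.1260
t = d̄/SE = -3.6/1.1260 = -3.1972
Critical value: t_{0.005,22} = ±2.819
p-value ≈ 0.0042
Decision: reject H₀

Answer: t = -3.1972, reject H₀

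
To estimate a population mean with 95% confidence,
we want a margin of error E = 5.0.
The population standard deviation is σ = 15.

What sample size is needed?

Answer: n = 35

Derivation:
z_0.025 = 1.960
n = (z×σ/E)² = (1.960×15/5.0)²
n = 34.5744
Round up: n = 35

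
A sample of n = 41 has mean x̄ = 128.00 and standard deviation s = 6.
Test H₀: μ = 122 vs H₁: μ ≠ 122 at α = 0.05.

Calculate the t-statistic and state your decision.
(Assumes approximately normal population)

df = n - 1 = 40
SE = s/√n = 6/√41 = 0.9370
t = (x̄ - μ₀)/SE = (128.00 - 122)/0.9370 = 6.4034
Critical value: t_{0.025,40} = ±2.021
p-value < 0.0001
Decision: reject H₀

Answer: t = 6.4034, reject H₀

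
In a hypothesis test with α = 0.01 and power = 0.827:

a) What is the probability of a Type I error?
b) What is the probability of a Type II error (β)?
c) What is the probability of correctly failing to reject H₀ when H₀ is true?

a) Type I error probability = α = 0.01
b) Power = P(reject H₀ | H₁ true) = 1 - β = 0.827, so Type II error probability = β = 1 - Power = 0.173
c) P(fail to reject H₀ | H₀ true) = 1 - α = 0.99

Answer: a) 0.01, b) 0.173, c) 0.99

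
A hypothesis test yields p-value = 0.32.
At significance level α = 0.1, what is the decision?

Compare p-value to α:
0.32 ≥ 0.1
Decision: fail to reject H₀

Answer: fail to reject H₀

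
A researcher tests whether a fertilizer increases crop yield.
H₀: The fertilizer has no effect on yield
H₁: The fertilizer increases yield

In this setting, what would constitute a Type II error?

Answer: Failing to recommend an effective fertilizer

Derivation:
A Type I error (probability α) occurs when we reject a true H₀.
A Type II error (probability β) occurs when we fail to reject a false H₀.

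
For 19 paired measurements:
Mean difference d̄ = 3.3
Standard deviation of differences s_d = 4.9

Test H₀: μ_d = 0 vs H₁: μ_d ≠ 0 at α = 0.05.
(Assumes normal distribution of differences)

Answer: t = 2.9357, reject H₀

Derivation:
df = n - 1 = 18
SE = s_d/√n = 4.9/√19 = 1.1241
t = d̄/SE = 3.3/1.1241 = 2.9357
Critical value: t_{0.025,18} = ±2.101
p-value ≈ 0.0088
Decision: reject H₀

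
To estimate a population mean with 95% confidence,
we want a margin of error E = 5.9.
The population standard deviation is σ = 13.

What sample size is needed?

Answer: n = 19

Derivation:
z_0.025 = 1.960
n = (z×σ/E)² = (1.960×13/5.9)²
n = 18.6507
Round up: n = 19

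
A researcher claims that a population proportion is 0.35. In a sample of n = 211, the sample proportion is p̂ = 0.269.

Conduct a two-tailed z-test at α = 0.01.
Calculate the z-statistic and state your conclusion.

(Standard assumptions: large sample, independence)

Answer: z = -2.4668, fail to reject H₀

Derivation:
H₀: p = 0.35, H₁: p ≠ 0.35
Standard error: SE = √(p₀(1-p₀)/n) = √(0.35×0.65/211) = 0.032836
z-statistic: z = (p̂ - p₀)/SE = (0.269 - 0.35)/0.032836 = -2.4668
Critical value: z_0.005 = ±2.576
p-value = 0.0136
Decision: fail to reject H₀ at α = 0.01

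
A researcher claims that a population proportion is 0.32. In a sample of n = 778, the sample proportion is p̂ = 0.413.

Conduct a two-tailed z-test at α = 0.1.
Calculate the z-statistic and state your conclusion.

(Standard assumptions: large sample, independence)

H₀: p = 0.32, H₁: p ≠ 0.32
Standard error: SE = √(p₀(1-p₀)/n) = √(0.32×0.68/778) = 0.016724
z-statistic: z = (p̂ - p₀)/SE = (0.413 - 0.32)/0.016724 = 5.5609
Critical value: z_0.05 = ±1.645
p-value < 0.0001
Decision: reject H₀ at α = 0.1

Answer: z = 5.5609, reject H₀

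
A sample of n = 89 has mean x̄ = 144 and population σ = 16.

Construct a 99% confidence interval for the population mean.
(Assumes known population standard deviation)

Answer: (139.6311, 148.3689)

Derivation:
Confidence level: 99%, α = 0.01
z_0.005 = 2.576
SE = σ/√n = 16/√89 = 1.6960
Margin of error = 2.576 × 1.6960 = 4.3689
CI: x̄ ± margin = 144 ± 4.3689
CI: (139.6311, 148.3689)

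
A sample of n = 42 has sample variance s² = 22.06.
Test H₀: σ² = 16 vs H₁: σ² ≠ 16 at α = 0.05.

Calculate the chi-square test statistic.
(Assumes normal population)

df = n - 1 = 41
χ² = (n-1)s²/σ₀² = 41×22.06/16 = 56.5287
Critical values: χ²_{0.975,41} = 25.215, χ²_{0.025,41} = 60.561
Rejection region: χ² < 25.215 or χ² > 60.561
Decision: fail to reject H₀

Answer: χ² = 56.5287, fail to reject H₀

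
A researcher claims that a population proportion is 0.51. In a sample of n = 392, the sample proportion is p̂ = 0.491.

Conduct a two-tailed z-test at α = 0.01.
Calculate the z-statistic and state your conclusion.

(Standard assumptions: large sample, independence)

Answer: z = -0.7525, fail to reject H₀

Derivation:
H₀: p = 0.51, H₁: p ≠ 0.51
Standard error: SE = √(p₀(1-p₀)/n) = √(0.51×0.49/392) = 0.025249
z-statistic: z = (p̂ - p₀)/SE = (0.491 - 0.51)/0.025249 = -0.7525
Critical value: z_0.005 = ±2.576
p-value = 0.4518
Decision: fail to reject H₀ at α = 0.01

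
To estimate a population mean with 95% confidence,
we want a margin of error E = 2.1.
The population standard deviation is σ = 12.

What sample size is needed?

Answer: n = 126

Derivation:
z_0.025 = 1.960
n = (z×σ/E)² = (1.960×12/2.1)²
n = 125.4400
Round up: n = 126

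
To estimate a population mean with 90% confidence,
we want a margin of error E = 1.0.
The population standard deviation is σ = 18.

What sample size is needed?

Answer: n = 877

Derivation:
z_0.05 = 1.645
n = (z×σ/E)² = (1.645×18/1.0)²
n = 876.7521
Round up: n = 877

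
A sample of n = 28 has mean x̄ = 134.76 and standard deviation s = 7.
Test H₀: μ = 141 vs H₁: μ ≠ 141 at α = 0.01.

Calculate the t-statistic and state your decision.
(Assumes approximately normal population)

df = n - 1 = 27
SE = s/√n = 7/√28 = 1.3229
t = (x̄ - μ₀)/SE = (134.76 - 141)/1.3229 = -4.7169
Critical value: t_{0.005,27} = ±2.771
p-value ≈ 0.0001
Decision: reject H₀

Answer: t = -4.7169, reject H₀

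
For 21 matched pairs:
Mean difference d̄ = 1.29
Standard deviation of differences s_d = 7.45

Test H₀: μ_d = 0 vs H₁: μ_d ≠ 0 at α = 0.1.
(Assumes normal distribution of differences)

Answer: t = 0.7935, fail to reject H₀

Derivation:
df = n - 1 = 20
SE = s_d/√n = 7.45/√21 = 1.6257
t = d̄/SE = 1.29/1.6257 = 0.7935
Critical value: t_{0.05,20} = ±1.725
p-value ≈ 0.4368
Decision: fail to reject H₀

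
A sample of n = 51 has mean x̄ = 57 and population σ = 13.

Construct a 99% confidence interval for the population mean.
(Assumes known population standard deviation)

Confidence level: 99%, α = 0.01
z_0.005 = 2.576
SE = σ/√n = 13/√51 = 1.8204
Margin of error = 2.576 × 1.8204 = 4.6894
CI: x̄ ± margin = 57 ± 4.6894
CI: (52.3106, 61.6894)

Answer: (52.3106, 61.6894)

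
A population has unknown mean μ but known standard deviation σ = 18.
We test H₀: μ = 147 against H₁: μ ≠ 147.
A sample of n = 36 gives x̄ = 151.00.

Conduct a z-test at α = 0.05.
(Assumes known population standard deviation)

Answer: z = 1.3333, fail to reject H₀

Derivation:
Standard error: SE = σ/√n = 18/√36 = 3.0000
z-statistic: z = (x̄ - μ₀)/SE = (151.00 - 147)/3.0000 = 1.3333
Critical value: ±1.960
p-value = 0.1824
Decision: fail to reject H₀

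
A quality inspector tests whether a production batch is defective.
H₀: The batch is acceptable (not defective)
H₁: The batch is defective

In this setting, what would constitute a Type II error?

Answer: Shipping a defective batch to customers

Derivation:
Type I error: rejecting H₀ when it is actually true (false positive).
Type II error: failing to reject H₀ when H₁ is actually true (false negative).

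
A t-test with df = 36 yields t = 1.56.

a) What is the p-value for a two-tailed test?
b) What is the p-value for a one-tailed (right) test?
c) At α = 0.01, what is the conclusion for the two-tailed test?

Using t-distribution with df = 36:
a) Two-tailed: p = 2×P(T > 1.56) = 0.1275
b) One-tailed: p = P(T > 1.56) = 0.0638
c) 0.1275 ≥ 0.01, fail to reject H₀

Answer: a) 0.1275, b) 0.0638, c) fail to reject H₀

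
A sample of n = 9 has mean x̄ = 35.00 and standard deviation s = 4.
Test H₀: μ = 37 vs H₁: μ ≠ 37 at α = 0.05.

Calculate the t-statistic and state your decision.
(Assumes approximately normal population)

Answer: t = -1.5000, fail to reject H₀

Derivation:
df = n - 1 = 8
SE = s/√n = 4/√9 = 1.3333
t = (x̄ - μ₀)/SE = (35.00 - 37)/1.3333 = -1.5000
Critical value: t_{0.025,8} = ±2.306
p-value ≈ 0.1720
Decision: fail to reject H₀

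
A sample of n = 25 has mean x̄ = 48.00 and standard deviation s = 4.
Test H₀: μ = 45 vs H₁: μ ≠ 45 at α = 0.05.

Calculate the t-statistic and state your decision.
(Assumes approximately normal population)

Answer: t = 3.7500, reject H₀

Derivation:
df = n - 1 = 24
SE = s/√n = 4/√25 = 0.8000
t = (x̄ - μ₀)/SE = (48.00 - 45)/0.8000 = 3.7500
Critical value: t_{0.025,24} = ±2.064
p-value ≈ 0.0010
Decision: reject H₀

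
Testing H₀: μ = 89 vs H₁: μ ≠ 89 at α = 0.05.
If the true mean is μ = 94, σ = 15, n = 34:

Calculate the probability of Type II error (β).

SE = σ/√n = 15/√34 = 2.5725
Critical values: μ₀ ± z_0.025×SE = 89 ± 1.960×2.5725
Acceptance region: (83.9579, 94.0421)
Under H₁ (μ = 94): z_high = (94.0421 - 94)/2.5725 = 0.0164, z_low = (83.9579 - 94)/2.5725 = -3.9036
β = P(not reject | H₁) = Φ(0.0164) - Φ(-3.9036) ≈ 0.5065

Answer: β ≈ 0.5065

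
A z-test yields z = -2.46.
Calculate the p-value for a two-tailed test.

Answer: p-value ≈ 0.0139

Derivation:
For z = -2.46:
p = 2×P(Z > |-2.46|) = 2×(1 - Φ(2.46)) = 0.0139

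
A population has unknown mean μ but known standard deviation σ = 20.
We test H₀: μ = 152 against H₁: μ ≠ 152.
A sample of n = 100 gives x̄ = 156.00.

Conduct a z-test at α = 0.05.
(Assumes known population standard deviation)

Standard error: SE = σ/√n = 20/√100 = 2.0000
z-statistic: z = (x̄ - μ₀)/SE = (156.00 - 152)/2.0000 = 2.0000
Critical value: ±1.960
p-value = 0.0455
Decision: reject H₀

Answer: z = 2.0000, reject H₀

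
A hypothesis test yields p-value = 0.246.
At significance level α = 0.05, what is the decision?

Answer: fail to reject H₀

Derivation:
Compare p-value to α:
0.246 ≥ 0.05
Decision: fail to reject H₀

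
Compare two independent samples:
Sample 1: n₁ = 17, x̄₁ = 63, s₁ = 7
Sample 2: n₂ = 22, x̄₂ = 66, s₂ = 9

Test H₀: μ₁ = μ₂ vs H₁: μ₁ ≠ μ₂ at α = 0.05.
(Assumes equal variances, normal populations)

Answer: t = -1.1336, fail to reject H₀

Derivation:
Pooled variance: s²_p = [16×7² + 21×9²]/(37) = 67.1622
s_p = 8.1953
SE = s_p×√(1/n₁ + 1/n₂) = 8.1953×√(1/17 + 1/22) = 2.6464
t = (x̄₁ - x̄₂)/SE = (63 - 66)/2.6464 = -1.1336
df = 37, t-critical = ±2.026
Decision: fail to reject H₀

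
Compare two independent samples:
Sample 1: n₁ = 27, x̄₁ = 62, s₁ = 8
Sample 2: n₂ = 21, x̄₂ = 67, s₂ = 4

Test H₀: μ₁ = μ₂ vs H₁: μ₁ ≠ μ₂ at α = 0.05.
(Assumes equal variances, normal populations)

Pooled variance: s²_p = [26×8² + 20×4²]/(46) = 43.1304
s_p = 6.5674
SE = s_p×√(1/n₁ + 1/n₂) = 6.5674×√(1/27 + 1/21) = 1.9108
t = (x̄₁ - x̄₂)/SE = (62 - 67)/1.9108 = -2.6167
df = 46, t-critical = ±2.013
Decision: reject H₀

Answer: t = -2.6167, reject H₀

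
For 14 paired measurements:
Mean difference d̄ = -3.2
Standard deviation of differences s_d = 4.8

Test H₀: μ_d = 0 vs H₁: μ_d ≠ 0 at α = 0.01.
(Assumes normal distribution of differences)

Answer: t = -2.4943, fail to reject H₀

Derivation:
df = n - 1 = 13
SE = s_d/√n = 4.8/√14 = 1.2829
t = d̄/SE = -3.2/1.2829 = -2.4943
Critical value: t_{0.005,13} = ±3.012
p-value ≈ 0.0269
Decision: fail to reject H₀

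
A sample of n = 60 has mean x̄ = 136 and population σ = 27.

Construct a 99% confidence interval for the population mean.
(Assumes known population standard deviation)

Confidence level: 99%, α = 0.01
z_0.005 = 2.576
SE = σ/√n = 27/√60 = 3.4857
Margin of error = 2.576 × 3.4857 = 8.9792
CI: x̄ ± margin = 136 ± 8.9792
CI: (127.0208, 144.9792)

Answer: (127.0208, 144.9792)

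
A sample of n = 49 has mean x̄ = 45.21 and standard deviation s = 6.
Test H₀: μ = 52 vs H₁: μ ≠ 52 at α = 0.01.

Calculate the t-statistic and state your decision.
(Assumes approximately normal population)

Answer: t = -7.9221, reject H₀

Derivation:
df = n - 1 = 48
SE = s/√n = 6/√49 = 0.8571
t = (x̄ - μ₀)/SE = (45.21 - 52)/0.8571 = -7.9221
Critical value: t_{0.005,48} = ±2.682
p-value < 0.0001
Decision: reject H₀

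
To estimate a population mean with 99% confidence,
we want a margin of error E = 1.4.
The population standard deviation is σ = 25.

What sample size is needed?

Answer: n = 2116

Derivation:
z_0.005 = 2.576
n = (z×σ/E)² = (2.576×25/1.4)²
n = 2116.0000
Already a whole number: n = 2116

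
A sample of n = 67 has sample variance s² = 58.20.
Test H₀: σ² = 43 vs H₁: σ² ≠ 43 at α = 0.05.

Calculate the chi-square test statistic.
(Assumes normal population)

df = n - 1 = 66
χ² = (n-1)s²/σ₀² = 66×58.20/43 = 89.3302
Critical values: χ²_{0.975,66} = 45.431, χ²_{0.025,66} = 90.349
Rejection region: χ² < 45.431 or χ² > 90.349
Decision: fail to reject H₀

Answer: χ² = 89.3302, fail to reject H₀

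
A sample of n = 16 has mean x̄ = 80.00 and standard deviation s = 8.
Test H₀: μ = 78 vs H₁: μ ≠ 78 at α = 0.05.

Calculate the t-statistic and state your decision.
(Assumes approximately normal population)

Answer: t = 1.0000, fail to reject H₀

Derivation:
df = n - 1 = 15
SE = s/√n = 8/√16 = 2.0000
t = (x̄ - μ₀)/SE = (80.00 - 78)/2.0000 = 1.0000
Critical value: t_{0.025,15} = ±2.131
p-value ≈ 0.3332
Decision: fail to reject H₀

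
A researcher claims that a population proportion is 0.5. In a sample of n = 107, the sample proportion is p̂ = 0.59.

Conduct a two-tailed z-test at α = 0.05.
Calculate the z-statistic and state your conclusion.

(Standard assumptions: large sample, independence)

Answer: z = 1.8619, fail to reject H₀

Derivation:
H₀: p = 0.5, H₁: p ≠ 0.5
Standard error: SE = √(p₀(1-p₀)/n) = √(0.5×0.5/107) = 0.048337
z-statistic: z = (p̂ - p₀)/SE = (0.59 - 0.5)/0.048337 = 1.8619
Critical value: z_0.025 = ±1.960
p-value = 0.0626
Decision: fail to reject H₀ at α = 0.05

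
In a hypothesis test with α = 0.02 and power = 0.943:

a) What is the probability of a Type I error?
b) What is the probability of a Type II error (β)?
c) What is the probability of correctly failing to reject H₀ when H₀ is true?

a) Type I error probability = α = 0.02
b) Power = P(reject H₀ | H₁ true) = 1 - β = 0.943, so Type II error probability = β = 1 - Power = 0.057
c) P(fail to reject H₀ | H₀ true) = 1 - α = 0.98

Answer: a) 0.02, b) 0.057, c) 0.98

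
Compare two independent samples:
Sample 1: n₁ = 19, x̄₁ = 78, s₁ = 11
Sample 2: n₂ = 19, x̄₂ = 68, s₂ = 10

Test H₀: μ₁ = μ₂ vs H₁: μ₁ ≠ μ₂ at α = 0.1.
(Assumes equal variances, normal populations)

Answer: t = 2.9321, reject H₀

Derivation:
Pooled variance: s²_p = [18×11² + 18×10²]/(36) = 110.5000
s_p = 10.5119
SE = s_p×√(1/n₁ + 1/n₂) = 10.5119×√(1/19 + 1/19) = 3.4105
t = (x̄₁ - x̄₂)/SE = (78 - 68)/3.4105 = 2.9321
df = 36, t-critical = ±1.688
Decision: reject H₀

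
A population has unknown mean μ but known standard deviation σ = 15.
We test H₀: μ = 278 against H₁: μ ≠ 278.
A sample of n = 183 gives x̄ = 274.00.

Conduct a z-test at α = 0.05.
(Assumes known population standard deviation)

Answer: z = -3.6075, reject H₀

Derivation:
Standard error: SE = σ/√n = 15/√183 = 1.1088
z-statistic: z = (x̄ - μ₀)/SE = (274.00 - 278)/1.1088 = -3.6075
Critical value: ±1.960
p-value = 0.0003
Decision: reject H₀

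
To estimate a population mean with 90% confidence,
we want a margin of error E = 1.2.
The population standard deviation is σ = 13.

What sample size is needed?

z_0.05 = 1.645
n = (z×σ/E)² = (1.645×13/1.2)²
n = 317.5821
Round up: n = 318

Answer: n = 318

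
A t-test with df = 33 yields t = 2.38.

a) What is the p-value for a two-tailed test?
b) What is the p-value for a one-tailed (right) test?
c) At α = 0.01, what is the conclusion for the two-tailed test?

Answer: a) 0.0232, b) 0.0116, c) fail to reject H₀

Derivation:
Using t-distribution with df = 33:
a) Two-tailed: p = 2×P(T > 2.38) = 0.0232
b) One-tailed: p = P(T > 2.38) = 0.0116
c) 0.0232 ≥ 0.01, fail to reject H₀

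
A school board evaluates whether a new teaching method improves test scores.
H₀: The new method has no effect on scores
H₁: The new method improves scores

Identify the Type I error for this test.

A Type I error (probability α) occurs when we reject a true H₀.
A Type II error (probability β) occurs when we fail to reject a false H₀.

Answer: Concluding the new method improves scores when it actually doesn't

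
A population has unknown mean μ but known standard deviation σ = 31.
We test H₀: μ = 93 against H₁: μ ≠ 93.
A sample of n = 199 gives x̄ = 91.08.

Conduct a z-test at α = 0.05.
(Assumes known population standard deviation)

Standard error: SE = σ/√n = 31/√199 = 2.1975
z-statistic: z = (x̄ - μ₀)/SE = (91.08 - 93)/2.1975 = -0.8737
Critical value: ±1.960
p-value = 0.3823
Decision: fail to reject H₀

Answer: z = -0.8737, fail to reject H₀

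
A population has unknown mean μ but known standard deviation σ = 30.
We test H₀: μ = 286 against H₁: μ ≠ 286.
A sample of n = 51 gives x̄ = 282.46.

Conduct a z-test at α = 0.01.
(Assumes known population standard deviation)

Answer: z = -0.8427, fail to reject H₀

Derivation:
Standard error: SE = σ/√n = 30/√51 = 4.2008
z-statistic: z = (x̄ - μ₀)/SE = (282.46 - 286)/4.2008 = -0.8427
Critical value: ±2.576
p-value = 0.3994
Decision: fail to reject H₀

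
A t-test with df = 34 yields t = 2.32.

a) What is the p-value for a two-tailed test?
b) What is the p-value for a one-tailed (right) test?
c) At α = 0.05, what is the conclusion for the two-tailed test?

Answer: a) 0.0265, b) 0.0132, c) reject H₀

Derivation:
Using t-distribution with df = 34:
a) Two-tailed: p = 2×P(T > 2.32) = 0.0265
b) One-tailed: p = P(T > 2.32) = 0.0132
c) 0.0265 < 0.05, reject H₀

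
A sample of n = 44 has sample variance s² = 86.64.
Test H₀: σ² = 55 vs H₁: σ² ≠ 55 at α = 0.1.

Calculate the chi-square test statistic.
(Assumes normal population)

df = n - 1 = 43
χ² = (n-1)s²/σ₀² = 43×86.64/55 = 67.7367
Critical values: χ²_{0.95,43} = 28.965, χ²_{0.05,43} = 59.304
Rejection region: χ² < 28.965 or χ² > 59.304
Decision: reject H₀

Answer: χ² = 67.7367, reject H₀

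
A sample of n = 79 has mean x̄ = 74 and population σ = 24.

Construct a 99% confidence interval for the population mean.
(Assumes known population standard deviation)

Confidence level: 99%, α = 0.01
z_0.005 = 2.576
SE = σ/√n = 24/√79 = 2.7002
Margin of error = 2.576 × 2.7002 = 6.9557
CI: x̄ ± margin = 74 ± 6.9557
CI: (67.0443, 80.9557)

Answer: (67.0443, 80.9557)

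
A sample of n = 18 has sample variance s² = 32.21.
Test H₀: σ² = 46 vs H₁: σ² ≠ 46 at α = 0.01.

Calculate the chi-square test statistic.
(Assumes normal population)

Answer: χ² = 11.9037, fail to reject H₀

Derivation:
df = n - 1 = 17
χ² = (n-1)s²/σ₀² = 17×32.21/46 = 11.9037
Critical values: χ²_{0.995,17} = 5.697, χ²_{0.005,17} = 35.718
Rejection region: χ² < 5.697 or χ² > 35.718
Decision: fail to reject H₀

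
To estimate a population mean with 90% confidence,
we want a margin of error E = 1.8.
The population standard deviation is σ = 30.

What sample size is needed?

Answer: n = 752

Derivation:
z_0.05 = 1.645
n = (z×σ/E)² = (1.645×30/1.8)²
n = 751.6736
Round up: n = 752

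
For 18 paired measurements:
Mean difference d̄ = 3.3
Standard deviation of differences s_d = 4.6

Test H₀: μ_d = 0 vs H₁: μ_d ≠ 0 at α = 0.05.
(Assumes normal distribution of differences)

df = n - 1 = 17
SE = s_d/√n = 4.6/√18 = 1.0842
t = d̄/SE = 3.3/1.0842 = 3.0437
Critical value: t_{0.025,17} = ±2.110
p-value ≈ 0.0073
Decision: reject H₀

Answer: t = 3.0437, reject H₀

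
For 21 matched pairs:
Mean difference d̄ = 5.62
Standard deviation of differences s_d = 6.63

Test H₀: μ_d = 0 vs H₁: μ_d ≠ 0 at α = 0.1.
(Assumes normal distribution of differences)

Answer: t = 3.8844, reject H₀

Derivation:
df = n - 1 = 20
SE = s_d/√n = 6.63/√21 = 1.4468
t = d̄/SE = 5.62/1.4468 = 3.8844
Critical value: t_{0.05,20} = ±1.725
p-value ≈ 0.0009
Decision: reject H₀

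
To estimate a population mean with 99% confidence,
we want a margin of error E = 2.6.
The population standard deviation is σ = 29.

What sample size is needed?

z_0.005 = 2.576
n = (z×σ/E)² = (2.576×29/2.6)²
n = 825.5455
Round up: n = 826

Answer: n = 826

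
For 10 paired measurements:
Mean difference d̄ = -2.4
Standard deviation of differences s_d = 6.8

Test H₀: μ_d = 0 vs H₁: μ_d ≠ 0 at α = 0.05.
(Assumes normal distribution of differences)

df = n - 1 = 9
SE = s_d/√n = 6.8/√10 = 2.1503
t = d̄/SE = -2.4/2.1503 = -1.1161
Critical value: t_{0.025,9} = ±2.262
p-value ≈ 0.2933
Decision: fail to reject H₀

Answer: t = -1.1161, fail to reject H₀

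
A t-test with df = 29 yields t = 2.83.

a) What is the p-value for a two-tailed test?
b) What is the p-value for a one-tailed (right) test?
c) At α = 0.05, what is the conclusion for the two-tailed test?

Answer: a) 0.0084, b) 0.0042, c) reject H₀

Derivation:
Using t-distribution with df = 29:
a) Two-tailed: p = 2×P(T > 2.83) = 0.0084
b) One-tailed: p = P(T > 2.83) = 0.0042
c) 0.0084 < 0.05, reject H₀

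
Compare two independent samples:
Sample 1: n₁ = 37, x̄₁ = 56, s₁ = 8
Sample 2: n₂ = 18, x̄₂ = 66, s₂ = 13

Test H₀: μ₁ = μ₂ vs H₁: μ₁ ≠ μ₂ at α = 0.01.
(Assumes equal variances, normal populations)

Answer: t = -3.5209, reject H₀

Derivation:
Pooled variance: s²_p = [36×8² + 17×13²]/(53) = 97.6792
s_p = 9.8833
SE = s_p×√(1/n₁ + 1/n₂) = 9.8833×√(1/37 + 1/18) = 2.8402
t = (x̄₁ - x̄₂)/SE = (56 - 66)/2.8402 = -3.5209
df = 53, t-critical = ±2.672
Decision: reject H₀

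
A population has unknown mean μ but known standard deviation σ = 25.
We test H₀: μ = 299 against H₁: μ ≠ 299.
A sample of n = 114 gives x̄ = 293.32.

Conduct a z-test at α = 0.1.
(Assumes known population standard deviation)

Standard error: SE = σ/√n = 25/√114 = 2.3415
z-statistic: z = (x̄ - μ₀)/SE = (293.32 - 299)/2.3415 = -2.4258
Critical value: ±1.645
p-value = 0.0153
Decision: reject H₀

Answer: z = -2.4258, reject H₀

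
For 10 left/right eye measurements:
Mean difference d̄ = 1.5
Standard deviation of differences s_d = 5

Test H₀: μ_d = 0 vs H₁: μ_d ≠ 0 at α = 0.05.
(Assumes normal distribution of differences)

df = n - 1 = 9
SE = s_d/√n = 5/√10 = 1.5811
t = d̄/SE = 1.5/1.5811 = 0.9487
Critical value: t_{0.025,9} = ±2.262
p-value ≈ 0.3676
Decision: fail to reject H₀

Answer: t = 0.9487, fail to reject H₀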